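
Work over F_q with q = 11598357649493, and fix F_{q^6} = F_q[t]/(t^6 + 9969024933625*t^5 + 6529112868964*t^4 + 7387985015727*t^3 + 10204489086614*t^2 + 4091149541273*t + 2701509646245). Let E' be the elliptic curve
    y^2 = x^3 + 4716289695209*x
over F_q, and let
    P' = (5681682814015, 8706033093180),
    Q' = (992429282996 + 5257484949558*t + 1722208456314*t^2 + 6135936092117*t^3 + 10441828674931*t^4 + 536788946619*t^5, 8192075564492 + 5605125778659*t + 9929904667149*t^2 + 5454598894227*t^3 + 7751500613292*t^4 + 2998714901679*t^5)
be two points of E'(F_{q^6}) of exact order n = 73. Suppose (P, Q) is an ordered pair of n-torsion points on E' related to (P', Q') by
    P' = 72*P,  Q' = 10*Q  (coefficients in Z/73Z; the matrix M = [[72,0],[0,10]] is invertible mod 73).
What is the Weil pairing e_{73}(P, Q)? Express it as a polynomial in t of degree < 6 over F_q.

4417404675480 + 10370280555560*t + 9051156788556*t^2 + 6423957023717*t^3 + 4364334020587*t^4 + 7052872555749*t^5

e_{73} is bilinear + alternating on E[73], so e_{73}(72*P, 10*Q) = e_{73}(P,Q)^(72*10-0*0).
72*10 - 0*0 = 720; reduced mod 73: det = 63, inverse 51.
Run Miller on y^2=x^3+4716289695209*x over F_{11598357649493}: ladder 1001001 (7 bits); e = f_P(D_Q)/f_Q(D_P).
Miller gives e_{73}(P',Q') = 7720851447833 + 10394597834638*t + 10852651877340*t^2 + 9170595524772*t^3 + 7130730887460*t^4 + 1318681874829*t^5 in F_{11598357649493^6}.
Raise to 51: e(P,Q) = 4417404675480 + 10370280555560*t + 9051156788556*t^2 + 6423957023717*t^3 + 4364334020587*t^4 + 7052872555749*t^5 in mu_{73}.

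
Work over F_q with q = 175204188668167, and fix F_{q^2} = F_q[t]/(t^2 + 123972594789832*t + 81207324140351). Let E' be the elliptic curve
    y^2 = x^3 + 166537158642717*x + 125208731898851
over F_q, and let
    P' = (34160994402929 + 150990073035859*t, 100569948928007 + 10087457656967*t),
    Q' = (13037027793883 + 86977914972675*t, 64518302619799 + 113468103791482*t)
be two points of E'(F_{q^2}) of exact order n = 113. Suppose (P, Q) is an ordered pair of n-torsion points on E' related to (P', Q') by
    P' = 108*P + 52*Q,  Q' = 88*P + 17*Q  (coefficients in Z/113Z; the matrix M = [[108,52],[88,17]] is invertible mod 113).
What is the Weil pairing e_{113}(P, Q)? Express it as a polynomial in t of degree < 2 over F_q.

120627058148179 + 46830805584924*t

e_{113}(aP+bQ,cP+dQ) = e_{113}(P,Q)^(ad-bc); with (a,b,c,d)=(108,52,88,17) this gives the det-113 law.
Hence e(P,Q) = e(P',Q')^{4} where 4 = 85^{-1} mod 113.
n = 113 = (1110001)_2 (7 bits, wt 4); accumulate f_{113,P'}(Q'+S)/f_{113,P'}(S) along the 6-step ladder.
e_{113}(P',Q') = 29717161988102 + 153499669886907*t.
Finally e_{113}(P,Q) = 120627058148179 + 46830805584924*t.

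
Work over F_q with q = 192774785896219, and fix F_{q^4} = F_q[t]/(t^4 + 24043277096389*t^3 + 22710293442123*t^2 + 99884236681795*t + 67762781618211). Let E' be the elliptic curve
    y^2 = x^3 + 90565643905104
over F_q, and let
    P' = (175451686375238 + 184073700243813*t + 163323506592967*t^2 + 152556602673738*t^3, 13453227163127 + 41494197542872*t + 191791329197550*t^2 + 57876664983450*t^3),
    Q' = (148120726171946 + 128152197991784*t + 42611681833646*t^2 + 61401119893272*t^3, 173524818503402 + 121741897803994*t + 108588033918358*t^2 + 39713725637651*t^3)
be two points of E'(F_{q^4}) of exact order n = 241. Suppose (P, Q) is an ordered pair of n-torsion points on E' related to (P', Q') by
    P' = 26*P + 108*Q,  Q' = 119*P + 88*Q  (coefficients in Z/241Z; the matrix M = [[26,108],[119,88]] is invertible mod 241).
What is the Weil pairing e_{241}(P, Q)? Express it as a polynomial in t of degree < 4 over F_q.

71593915338594 + 581735742982*t + 26505892211413*t^2 + 33047254464530*t^3

The 241-Weil pairing on E[241] over F_{192774785896219} is alternating-bilinear: e_{241}(P',Q') = e_{241}(P,Q)^det(M).
Inverting 40 mod 241: 235. Thus e_{241}(P,Q) = e(P',Q')^{235}.
8-bit Miller (11110001) on E'/F_{192774785896219} with a'=0, b'=90565643905104: accumulate tangent/chord ratios at Q'+S and P'+S'.
Miller gives e_{241}(P',Q') = 72350374506003 + 118677738885861*t + 38049029547102*t^2 + 65086198164330*t^3 in F_{192774785896219^4}.
(72350374506003 + 118677738885861*t + 38049029547102*t^2 + 65086198164330*t^3)^{235} mod (192774785896219,f) = 71593915338594 + 581735742982*t + 26505892211413*t^2 + 33047254464530*t^3.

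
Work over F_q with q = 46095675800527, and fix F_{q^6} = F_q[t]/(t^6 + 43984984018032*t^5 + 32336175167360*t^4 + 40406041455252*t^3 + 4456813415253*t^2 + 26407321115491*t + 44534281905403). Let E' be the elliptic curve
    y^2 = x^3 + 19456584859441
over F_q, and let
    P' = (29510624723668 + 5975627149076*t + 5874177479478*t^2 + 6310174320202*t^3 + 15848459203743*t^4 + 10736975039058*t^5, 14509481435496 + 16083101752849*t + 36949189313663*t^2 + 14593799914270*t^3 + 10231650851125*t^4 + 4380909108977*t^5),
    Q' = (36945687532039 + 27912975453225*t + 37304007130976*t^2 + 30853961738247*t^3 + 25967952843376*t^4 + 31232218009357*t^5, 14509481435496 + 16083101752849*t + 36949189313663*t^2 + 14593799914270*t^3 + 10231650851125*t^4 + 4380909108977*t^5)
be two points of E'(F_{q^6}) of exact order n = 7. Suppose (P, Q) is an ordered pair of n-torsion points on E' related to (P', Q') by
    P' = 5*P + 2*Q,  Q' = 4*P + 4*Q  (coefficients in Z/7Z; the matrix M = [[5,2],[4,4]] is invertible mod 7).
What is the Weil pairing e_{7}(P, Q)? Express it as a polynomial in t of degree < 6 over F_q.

The 7-Weil pairing on E[7] over F_{46095675800527} is alternating-bilinear: e_{7}(P',Q') = e_{7}(P,Q)^det(M).
det(M) mod 7 = 5; its inverse in (Z/7)^* is 3 (check: 5*3 mod 7 = 1).
3-bit Miller (111) on E'/F_{46095675800527} with a'=0, b'=19456584859441: accumulate tangent/chord ratios at Q'+S and P'+S'.
e_{7}(P',Q') = 29521099163447 + 31529463393062*t + 16933883767285*t^2 + 38718789522105*t^3 + 37352717950851*t^4 + 15034169329975*t^5.
Finally e_{7}(P,Q) = 11840826166208 + 16856059027866*t + 43555319539324*t^2 + 7949748231120*t^3 + 11692409260701*t^4 + 3608824059393*t^5.

11840826166208 + 16856059027866*t + 43555319539324*t^2 + 7949748231120*t^3 + 11692409260701*t^4 + 3608824059393*t^5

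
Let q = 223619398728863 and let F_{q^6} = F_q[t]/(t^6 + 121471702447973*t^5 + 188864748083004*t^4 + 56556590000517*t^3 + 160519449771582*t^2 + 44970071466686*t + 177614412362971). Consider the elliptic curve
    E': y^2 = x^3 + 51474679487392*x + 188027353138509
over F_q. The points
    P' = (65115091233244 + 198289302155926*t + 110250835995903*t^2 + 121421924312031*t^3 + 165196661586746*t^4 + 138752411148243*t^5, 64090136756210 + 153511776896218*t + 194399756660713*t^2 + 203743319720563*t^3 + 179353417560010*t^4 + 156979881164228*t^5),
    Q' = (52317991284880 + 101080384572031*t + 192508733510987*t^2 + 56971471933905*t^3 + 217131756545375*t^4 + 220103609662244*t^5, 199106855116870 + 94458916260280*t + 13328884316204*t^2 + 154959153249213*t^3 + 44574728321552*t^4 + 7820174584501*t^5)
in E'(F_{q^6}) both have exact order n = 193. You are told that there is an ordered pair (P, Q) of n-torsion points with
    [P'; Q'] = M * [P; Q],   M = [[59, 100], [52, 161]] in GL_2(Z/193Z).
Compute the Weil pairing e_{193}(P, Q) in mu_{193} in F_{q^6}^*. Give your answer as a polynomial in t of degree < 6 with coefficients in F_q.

e_{193}(aP+bQ,cP+dQ) = e_{193}(P,Q)^(ad-bc); with (a,b,c,d)=(59,100,52,161) this gives the det-193 law.
det M = 59*161 - 100*52 = 4299 = 53 (mod 193); 53^{-1} = 51 (mod 193).
Build f_{193,P'} and f_{193,Q'} via the 8-bit ladder of 193=11000001_2; evaluate at shifted divisors; quotient in F_{223619398728863^6}.
e_{193}(P',Q') = 125108341950688 + 28867467041008*t + 21944557456469*t^2 + 30073273865289*t^3 + 10869579826815*t^4 + 191157529507337*t^5.
Hence e(P,Q) = 147834917469245 + 95177865406584*t + 181228219588371*t^2 + 82942524678687*t^3 + 162054871530577*t^4 + 56011620150435*t^5 in F_{223619398728863^6}^*.

147834917469245 + 95177865406584*t + 181228219588371*t^2 + 82942524678687*t^3 + 162054871530577*t^4 + 56011620150435*t^5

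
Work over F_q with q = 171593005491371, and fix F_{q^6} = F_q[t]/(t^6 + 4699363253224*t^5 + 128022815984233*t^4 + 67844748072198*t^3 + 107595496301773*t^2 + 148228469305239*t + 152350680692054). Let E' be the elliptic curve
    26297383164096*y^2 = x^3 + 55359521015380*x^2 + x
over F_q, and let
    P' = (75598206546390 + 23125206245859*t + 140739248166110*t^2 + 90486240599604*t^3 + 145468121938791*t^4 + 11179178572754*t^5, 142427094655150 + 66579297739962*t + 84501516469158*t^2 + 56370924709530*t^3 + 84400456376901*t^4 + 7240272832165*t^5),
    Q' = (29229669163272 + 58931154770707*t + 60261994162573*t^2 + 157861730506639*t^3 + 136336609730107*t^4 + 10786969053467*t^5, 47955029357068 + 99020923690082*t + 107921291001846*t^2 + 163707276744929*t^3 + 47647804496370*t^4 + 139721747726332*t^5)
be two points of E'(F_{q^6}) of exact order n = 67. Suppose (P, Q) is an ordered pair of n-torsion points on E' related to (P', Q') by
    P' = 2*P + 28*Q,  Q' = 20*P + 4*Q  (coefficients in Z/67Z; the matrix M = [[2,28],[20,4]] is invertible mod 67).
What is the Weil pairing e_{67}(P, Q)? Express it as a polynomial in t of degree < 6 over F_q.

109413122692767 + 113732839153094*t + 98886969077739*t^2 + 65307107993861*t^3 + 37311508043692*t^4 + 143969163634955*t^5

Alternating bilinearity on E[67] (values in mu_{67} in F_{171593005491371^6}) gives e(P',Q') = e(P,Q)^det(M).
det M = 2*4 - 28*20 = -552 = 51 (mod 67); 51^{-1} = 46 (mod 67).
(x,y)|->(30095468231617x+125715686672587,30095468231617y) sends E' to y^2=x^3+11873292146200*x+68675282230601.
Run Miller on y^2=x^3+11873292146200*x+68675282230601 over F_{171593005491371}: ladder 1000011 (7 bits); e = f_P(D_Q)/f_Q(D_P).
The quotient is 59355617577868 + 150588518290977*t + 121775640115808*t^2 + 50756933359354*t^3 + 66780433530041*t^4 + 45947489562059*t^5.
Thus e_{67}(P,Q) = 109413122692767 + 113732839153094*t + 98886969077739*t^2 + 65307107993861*t^3 + 37311508043692*t^4 + 143969163634955*t^5.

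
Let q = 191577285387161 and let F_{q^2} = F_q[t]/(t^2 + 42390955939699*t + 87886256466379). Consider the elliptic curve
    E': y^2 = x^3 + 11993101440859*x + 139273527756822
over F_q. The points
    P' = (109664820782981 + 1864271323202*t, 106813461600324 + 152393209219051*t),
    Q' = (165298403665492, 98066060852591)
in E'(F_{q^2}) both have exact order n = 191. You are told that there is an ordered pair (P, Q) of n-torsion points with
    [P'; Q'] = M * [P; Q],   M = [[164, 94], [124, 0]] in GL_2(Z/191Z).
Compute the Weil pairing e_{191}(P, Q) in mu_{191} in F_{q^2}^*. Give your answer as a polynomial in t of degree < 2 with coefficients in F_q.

93200510921752 + 181434730321356*t

Under M = [[164,94],[124,0]] in GL_2(Z/191), e_{191}(P',Q') = e_{191}(P,Q)^(164*0-94*124 mod 191).
det M = 164*0 - 94*124 = -11656 = 186 (mod 191); 186^{-1} = 38 (mod 191).
n = 191 = (10111111)_2 (8 bits, wt 7); accumulate f_{191,P'}(Q'+S)/f_{191,P'}(S) along the 7-step ladder.
Miller gives e_{191}(P',Q') = 25493284775278 + 23711634804262*t in F_{191577285387161^2}.
Finally e_{191}(P,Q) = 93200510921752 + 181434730321356*t.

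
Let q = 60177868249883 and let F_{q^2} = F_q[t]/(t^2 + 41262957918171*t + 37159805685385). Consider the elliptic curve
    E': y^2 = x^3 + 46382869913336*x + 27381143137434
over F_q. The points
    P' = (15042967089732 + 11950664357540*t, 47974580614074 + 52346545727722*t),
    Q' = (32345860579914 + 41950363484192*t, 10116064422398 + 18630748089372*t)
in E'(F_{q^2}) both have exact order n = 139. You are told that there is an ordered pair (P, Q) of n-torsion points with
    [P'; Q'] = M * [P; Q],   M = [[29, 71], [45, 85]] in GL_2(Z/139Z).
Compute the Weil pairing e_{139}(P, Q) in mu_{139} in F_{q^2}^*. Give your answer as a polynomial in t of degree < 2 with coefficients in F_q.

33832396706361 + 21624907614493*t

Under M = [[29,71],[45,85]] in GL_2(Z/139), e_{139}(P',Q') = e_{139}(P,Q)^(29*85-71*45 mod 139).
det(M) mod 139 = 104; its inverse in (Z/139)^* is 135 (check: 104*135 mod 139 = 1).
Run Miller on y^2=x^3+46382869913336*x+27381143137434 over F_{60177868249883}: ladder 10001011 (8 bits); e = f_P(D_Q)/f_Q(D_P).
So e_{139}(P',Q') = 31092752139643 + 25364625190432*t.
(31092752139643 + 25364625190432*t)^{135} mod (60177868249883,f) = 33832396706361 + 21624907614493*t.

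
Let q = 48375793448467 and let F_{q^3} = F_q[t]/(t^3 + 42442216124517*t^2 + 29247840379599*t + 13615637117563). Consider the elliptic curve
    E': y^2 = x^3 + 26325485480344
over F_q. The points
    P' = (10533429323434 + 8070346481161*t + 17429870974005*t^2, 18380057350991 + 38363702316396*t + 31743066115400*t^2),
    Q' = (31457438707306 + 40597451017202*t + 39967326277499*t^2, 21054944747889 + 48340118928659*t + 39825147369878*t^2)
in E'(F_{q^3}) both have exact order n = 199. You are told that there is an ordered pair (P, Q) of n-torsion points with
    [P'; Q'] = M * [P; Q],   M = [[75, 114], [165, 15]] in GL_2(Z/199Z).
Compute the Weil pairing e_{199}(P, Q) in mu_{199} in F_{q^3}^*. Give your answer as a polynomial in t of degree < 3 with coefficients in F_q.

The 199-Weil pairing on E[199] over F_{48375793448467} is alternating-bilinear: e_{199}(P',Q') = e_{199}(P,Q)^det(M).
det(M) mod 199 = 26; its inverse in (Z/199)^* is 23 (check: 26*23 mod 199 = 1).
8-bit Miller (11000111) on E'/F_{48375793448467} with a'=0, b'=26325485480344: accumulate tangent/chord ratios at Q'+S and P'+S'.
The quotient is 33603591407668 + 28148997994670*t + 3612692920750*t^2.
(33603591407668 + 28148997994670*t + 3612692920750*t^2)^{23} mod (48375793448467,f) = 6431498892024 + 37817048874696*t + 6984595941068*t^2.

6431498892024 + 37817048874696*t + 6984595941068*t^2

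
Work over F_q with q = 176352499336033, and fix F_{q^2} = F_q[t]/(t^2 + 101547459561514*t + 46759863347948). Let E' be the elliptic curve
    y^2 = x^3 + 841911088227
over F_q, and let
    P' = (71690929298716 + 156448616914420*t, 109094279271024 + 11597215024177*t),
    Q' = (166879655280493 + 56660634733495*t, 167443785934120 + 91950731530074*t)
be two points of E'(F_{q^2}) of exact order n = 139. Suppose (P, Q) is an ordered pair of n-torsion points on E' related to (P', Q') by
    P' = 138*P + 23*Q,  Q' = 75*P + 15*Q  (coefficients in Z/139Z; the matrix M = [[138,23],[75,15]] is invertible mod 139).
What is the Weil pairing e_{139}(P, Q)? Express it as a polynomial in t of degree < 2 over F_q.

122989982193492 + 81971855879941*t

Under M = [[138,23],[75,15]] in GL_2(Z/139), e_{139}(P',Q') = e_{139}(P,Q)^(138*15-23*75 mod 139).
det M = 138*15 - 23*75 = 345 = 67 (mod 139); 67^{-1} = 83 (mod 139).
n = 139 = (10001011)_2 (8 bits, wt 4); accumulate f_{139,P'}(Q'+S)/f_{139,P'}(S) along the 7-step ladder.
Miller gives e_{139}(P',Q') = 68945575662954 + 118048742669197*t in F_{176352499336033^2}.
Hence e(P,Q) = 122989982193492 + 81971855879941*t in F_{176352499336033^2}^*.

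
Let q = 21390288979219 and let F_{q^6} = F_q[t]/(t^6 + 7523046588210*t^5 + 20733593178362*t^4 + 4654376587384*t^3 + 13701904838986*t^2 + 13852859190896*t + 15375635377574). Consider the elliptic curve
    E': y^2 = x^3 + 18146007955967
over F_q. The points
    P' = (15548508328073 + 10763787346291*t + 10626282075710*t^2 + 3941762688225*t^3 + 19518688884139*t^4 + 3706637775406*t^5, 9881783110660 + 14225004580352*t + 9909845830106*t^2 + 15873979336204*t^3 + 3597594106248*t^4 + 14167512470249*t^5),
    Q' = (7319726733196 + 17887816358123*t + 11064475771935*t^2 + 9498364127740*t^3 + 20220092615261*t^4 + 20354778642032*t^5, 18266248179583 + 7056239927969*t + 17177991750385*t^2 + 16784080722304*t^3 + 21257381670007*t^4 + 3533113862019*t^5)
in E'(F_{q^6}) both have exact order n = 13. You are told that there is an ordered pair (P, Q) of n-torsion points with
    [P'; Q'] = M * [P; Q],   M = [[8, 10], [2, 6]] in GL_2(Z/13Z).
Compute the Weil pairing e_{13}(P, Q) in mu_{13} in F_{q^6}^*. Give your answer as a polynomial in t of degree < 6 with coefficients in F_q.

Under M = [[8,10],[2,6]] in GL_2(Z/13), e_{13}(P',Q') = e_{13}(P,Q)^(8*6-10*2 mod 13).
Hence e(P,Q) = e(P',Q')^{7} where 7 = 2^{-1} mod 13.
Build f_{13,P'} and f_{13,Q'} via the 4-bit ladder of 13=1101_2; evaluate at shifted divisors; quotient in F_{21390288979219^6}.
e_{13}(P',Q') = 15950084120894 + 2097949815795*t + 4543229144462*t^2 + 20576708163062*t^3 + 14905403476035*t^4 + 1023006849367*t^5.
e_{13}(P,Q) = (15950084120894 + 2097949815795*t + 4543229144462*t^2 + 20576708163062*t^3 + 14905403476035*t^4 + 1023006849367*t^5)^{7} = 5615185084473 + 10763160648400*t + 4744982830101*t^2 + 10354904465069*t^3 + 741119116298*t^4 + 10540618438805*t^5.

5615185084473 + 10763160648400*t + 4744982830101*t^2 + 10354904465069*t^3 + 741119116298*t^4 + 10540618438805*t^5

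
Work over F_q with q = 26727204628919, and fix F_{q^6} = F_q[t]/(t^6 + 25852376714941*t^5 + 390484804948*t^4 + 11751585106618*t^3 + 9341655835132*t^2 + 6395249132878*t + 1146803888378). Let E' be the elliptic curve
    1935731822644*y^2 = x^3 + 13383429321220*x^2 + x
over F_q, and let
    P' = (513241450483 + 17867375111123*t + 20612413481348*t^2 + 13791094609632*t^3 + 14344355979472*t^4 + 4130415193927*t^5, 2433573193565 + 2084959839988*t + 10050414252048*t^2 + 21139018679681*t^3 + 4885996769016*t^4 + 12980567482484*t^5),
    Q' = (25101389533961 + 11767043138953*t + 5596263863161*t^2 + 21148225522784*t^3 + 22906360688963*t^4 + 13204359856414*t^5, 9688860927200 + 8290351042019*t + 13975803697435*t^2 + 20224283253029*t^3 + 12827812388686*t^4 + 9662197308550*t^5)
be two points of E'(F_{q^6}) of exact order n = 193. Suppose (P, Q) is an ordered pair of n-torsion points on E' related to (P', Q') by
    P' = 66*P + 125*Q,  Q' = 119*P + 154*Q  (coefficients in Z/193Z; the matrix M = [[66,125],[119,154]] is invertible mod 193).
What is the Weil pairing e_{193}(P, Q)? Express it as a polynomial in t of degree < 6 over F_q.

e_{193}(aP+bQ,cP+dQ) = e_{193}(P,Q)^(ad-bc); with (a,b,c,d)=(66,125,119,154) this gives the det-193 law.
66*154 - 125*119 = -4711; reduced mod 193: det = 114, inverse 171.
Undo Montgomery via alpha=9141967552660, beta=956987283228: (a',b')=(6008661043303,9141145811736) over F_{26727204628919}.
Build f_{193,P'} and f_{193,Q'} via the 8-bit ladder of 193=11000001_2; evaluate at shifted divisors; quotient in F_{26727204628919^6}.
f_P(D_Q)/f_Q(D_P) = 15356490385266 + 19680872113272*t + 21536126911437*t^2 + 15490177330832*t^3 + 21089116762717*t^4 + 24905294383437*t^5.
e_{193}(P,Q) = (15356490385266 + 19680872113272*t + 21536126911437*t^2 + 15490177330832*t^3 + 21089116762717*t^4 + 24905294383437*t^5)^{171} = 13390639106355 + 1652607419892*t + 1791268600902*t^2 + 23022081045181*t^3 + 10045321370168*t^4 + 12966430799231*t^5.

13390639106355 + 1652607419892*t + 1791268600902*t^2 + 23022081045181*t^3 + 10045321370168*t^4 + 12966430799231*t^5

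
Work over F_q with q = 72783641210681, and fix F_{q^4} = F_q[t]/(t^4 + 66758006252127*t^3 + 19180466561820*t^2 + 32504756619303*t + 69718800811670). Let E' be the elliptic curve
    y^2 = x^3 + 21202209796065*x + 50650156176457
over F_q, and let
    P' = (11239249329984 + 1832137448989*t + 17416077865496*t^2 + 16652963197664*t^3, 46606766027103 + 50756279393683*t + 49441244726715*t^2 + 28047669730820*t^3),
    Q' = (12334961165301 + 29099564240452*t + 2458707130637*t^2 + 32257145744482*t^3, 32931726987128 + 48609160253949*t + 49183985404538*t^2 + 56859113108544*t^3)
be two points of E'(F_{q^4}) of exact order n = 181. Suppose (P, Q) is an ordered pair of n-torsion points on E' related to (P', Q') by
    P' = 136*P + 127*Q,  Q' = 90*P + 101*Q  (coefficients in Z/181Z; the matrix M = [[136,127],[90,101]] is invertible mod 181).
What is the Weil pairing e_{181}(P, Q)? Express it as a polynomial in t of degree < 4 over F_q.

e_{181}(aP+bQ,cP+dQ) = e_{181}(P,Q)^(ad-bc); with (a,b,c,d)=(136,127,90,101) this gives the det-181 law.
det(M) mod 181 = 134; its inverse in (Z/181)^* is 77 (check: 134*77 mod 181 = 1).
Build f_{181,P'} and f_{181,Q'} via the 8-bit ladder of 181=10110101_2; evaluate at shifted divisors; quotient in F_{72783641210681^4}.
e_{181}(P',Q') = 66572656529276 + 66764857658914*t + 47957225554177*t^2 + 12581497366021*t^3.
Thus e_{181}(P,Q) = 22230639430822 + 27974185212401*t + 12439428523231*t^2 + 19776243310376*t^3.

22230639430822 + 27974185212401*t + 12439428523231*t^2 + 19776243310376*t^3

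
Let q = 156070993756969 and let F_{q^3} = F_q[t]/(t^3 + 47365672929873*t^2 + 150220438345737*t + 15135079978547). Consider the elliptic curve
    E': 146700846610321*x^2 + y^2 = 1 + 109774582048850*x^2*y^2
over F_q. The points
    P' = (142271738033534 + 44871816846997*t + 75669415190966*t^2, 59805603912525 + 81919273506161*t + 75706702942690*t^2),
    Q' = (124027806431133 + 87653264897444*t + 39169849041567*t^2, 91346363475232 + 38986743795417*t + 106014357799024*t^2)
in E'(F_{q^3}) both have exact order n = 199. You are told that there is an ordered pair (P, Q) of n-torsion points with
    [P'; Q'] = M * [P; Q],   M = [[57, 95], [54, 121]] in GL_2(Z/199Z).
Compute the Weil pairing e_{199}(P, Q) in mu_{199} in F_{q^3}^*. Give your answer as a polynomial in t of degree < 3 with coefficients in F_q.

127702230107242 + 97904790702918*t + 48989915392692*t^2

Under M = [[57,95],[54,121]] in GL_2(Z/199), e_{199}(P',Q') = e_{199}(P,Q)^(57*121-95*54 mod 199).
So e_{199}(P,Q) = e_{199}(P',Q')^{58}, since 175*58 = 1 mod 199.
Edwards a_E,d_E -> Montgomery A=50446132570763,B=39909553127632 -> Weierstrass 134717126210801,90586259573470 via alpha=120781401655013,beta=48249314579610.
Double-and-add over 11000111: 8-1 doublings, 5-1 additions; each step l_{T,T}/v_{2T} or l_{T,P'}/v at Q'+S for random S.
f_P(D_Q)/f_Q(D_P) = 46332617110822 + 50180604197958*t + 140524994690038*t^2.
Thus e_{199}(P,Q) = 127702230107242 + 97904790702918*t + 48989915392692*t^2.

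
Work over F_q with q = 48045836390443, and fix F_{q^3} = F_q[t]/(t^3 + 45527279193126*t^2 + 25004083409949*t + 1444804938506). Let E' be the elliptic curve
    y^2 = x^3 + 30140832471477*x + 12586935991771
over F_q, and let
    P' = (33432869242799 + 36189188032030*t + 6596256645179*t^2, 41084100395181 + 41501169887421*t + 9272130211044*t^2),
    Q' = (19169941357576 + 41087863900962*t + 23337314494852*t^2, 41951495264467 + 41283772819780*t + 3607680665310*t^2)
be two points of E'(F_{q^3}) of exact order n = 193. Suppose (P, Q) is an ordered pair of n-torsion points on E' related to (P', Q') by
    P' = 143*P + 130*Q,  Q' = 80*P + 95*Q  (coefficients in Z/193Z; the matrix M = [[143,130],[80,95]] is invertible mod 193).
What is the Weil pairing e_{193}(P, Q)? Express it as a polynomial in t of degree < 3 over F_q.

7770817896350 + 4919019341441*t + 48014245611317*t^2

e_{193} is bilinear + alternating on E[193], so e_{193}(143*P + 130*Q, 80*P + 95*Q) = e_{193}(P,Q)^(143*95-130*80).
det(M) mod 193 = 97; its inverse in (Z/193)^* is 2 (check: 97*2 mod 193 = 1).
8-bit Miller (11000001) on E'/F_{48045836390443} with a'=30140832471477, b'=12586935991771: accumulate tangent/chord ratios at Q'+S and P'+S'.
f_P(D_Q)/f_Q(D_P) = 39481518439673 + 14156235020929*t + 5699858198635*t^2.
Thus e_{193}(P,Q) = 7770817896350 + 4919019341441*t + 48014245611317*t^2.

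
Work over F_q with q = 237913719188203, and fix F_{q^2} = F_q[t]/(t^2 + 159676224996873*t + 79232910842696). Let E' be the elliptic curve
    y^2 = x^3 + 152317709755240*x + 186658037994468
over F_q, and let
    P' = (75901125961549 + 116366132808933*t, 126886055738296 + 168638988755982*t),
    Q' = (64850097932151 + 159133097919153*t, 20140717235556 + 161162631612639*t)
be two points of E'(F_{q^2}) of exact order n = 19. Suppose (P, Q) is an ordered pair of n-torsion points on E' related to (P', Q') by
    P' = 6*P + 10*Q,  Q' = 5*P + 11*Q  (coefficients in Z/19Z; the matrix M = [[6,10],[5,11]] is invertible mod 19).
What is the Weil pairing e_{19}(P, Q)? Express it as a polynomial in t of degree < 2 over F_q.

22049880693095 + 153294058724098*t

The 19-Weil pairing on E[19] over F_{237913719188203} is alternating-bilinear: e_{19}(P',Q') = e_{19}(P,Q)^det(M).
So e_{19}(P,Q) = e_{19}(P',Q')^{6}, since 16*6 = 1 mod 19.
n = 19 = (10011)_2 (5 bits, wt 3); accumulate f_{19,P'}(Q'+S)/f_{19,P'}(S) along the 4-step ladder.
Miller gives e_{19}(P',Q') = 148975263438457 + 72266512268923*t in F_{237913719188203^2}.
Hence e(P,Q) = 22049880693095 + 153294058724098*t in F_{237913719188203^2}^*.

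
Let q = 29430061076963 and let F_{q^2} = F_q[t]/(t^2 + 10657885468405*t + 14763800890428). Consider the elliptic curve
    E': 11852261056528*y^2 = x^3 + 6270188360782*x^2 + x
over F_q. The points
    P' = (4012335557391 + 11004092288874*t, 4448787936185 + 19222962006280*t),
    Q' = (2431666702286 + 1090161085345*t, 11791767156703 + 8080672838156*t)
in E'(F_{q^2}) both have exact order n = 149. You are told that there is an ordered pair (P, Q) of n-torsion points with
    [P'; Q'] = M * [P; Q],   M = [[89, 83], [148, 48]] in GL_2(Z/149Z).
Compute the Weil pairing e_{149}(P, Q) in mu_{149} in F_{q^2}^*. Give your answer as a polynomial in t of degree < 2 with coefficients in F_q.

29236357361956 + 10923792058185*t

e_{149} is bilinear + alternating on E[149], so e_{149}(89*P + 83*Q, 148*P + 48*Q) = e_{149}(P,Q)^(89*48-83*148).
So e_{149}(P,Q) = e_{149}(P',Q')^{57}, since 34*57 = 1 mod 149.
Montgomery->Weierstrass: x_W = 7736000329229*x+15490259624256, y_W=7736000329229*y on F_{29430061076963}; lands on y^2=x^3+29414941263239*x+15521404385232.
n = 149 = (10010101)_2 (8 bits, wt 4); accumulate f_{149,P'}(Q'+S)/f_{149,P'}(S) along the 7-step ladder.
Result: e(P',Q') = 22530942851113 + 5130045115628*t.
Hence e(P,Q) = 29236357361956 + 10923792058185*t in F_{29430061076963^2}^*.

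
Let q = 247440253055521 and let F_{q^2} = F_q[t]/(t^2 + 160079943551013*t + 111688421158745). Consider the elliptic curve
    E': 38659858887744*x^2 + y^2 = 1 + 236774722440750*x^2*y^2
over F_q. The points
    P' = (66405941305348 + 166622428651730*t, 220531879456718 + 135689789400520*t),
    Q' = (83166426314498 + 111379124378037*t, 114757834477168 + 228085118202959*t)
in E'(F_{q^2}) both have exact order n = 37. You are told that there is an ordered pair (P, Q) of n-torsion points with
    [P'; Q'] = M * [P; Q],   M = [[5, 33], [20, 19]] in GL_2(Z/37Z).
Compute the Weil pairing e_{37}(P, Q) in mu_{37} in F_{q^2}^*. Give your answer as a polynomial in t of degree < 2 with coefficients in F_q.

144584384490191 + 34440411468748*t

The 37-Weil pairing on E[37] over F_{247440253055521} is alternating-bilinear: e_{37}(P',Q') = e_{37}(P,Q)^det(M).
5*19 - 33*20 = -565; reduced mod 37: det = 27, inverse 11.
Edwards a_E,d_E -> Montgomery A=132590884461476,B=75692765066094 -> Weierstrass 0,164720023726006 via alpha=45905763554749,beta=74191410639509.
6-bit Miller (100101) on E'/F_{247440253055521} with a'=0, b'=164720023726006: accumulate tangent/chord ratios at Q'+S and P'+S'.
Result: e(P',Q') = 139213151822691 + 122275136082499*t.
Finally e_{37}(P,Q) = 144584384490191 + 34440411468748*t.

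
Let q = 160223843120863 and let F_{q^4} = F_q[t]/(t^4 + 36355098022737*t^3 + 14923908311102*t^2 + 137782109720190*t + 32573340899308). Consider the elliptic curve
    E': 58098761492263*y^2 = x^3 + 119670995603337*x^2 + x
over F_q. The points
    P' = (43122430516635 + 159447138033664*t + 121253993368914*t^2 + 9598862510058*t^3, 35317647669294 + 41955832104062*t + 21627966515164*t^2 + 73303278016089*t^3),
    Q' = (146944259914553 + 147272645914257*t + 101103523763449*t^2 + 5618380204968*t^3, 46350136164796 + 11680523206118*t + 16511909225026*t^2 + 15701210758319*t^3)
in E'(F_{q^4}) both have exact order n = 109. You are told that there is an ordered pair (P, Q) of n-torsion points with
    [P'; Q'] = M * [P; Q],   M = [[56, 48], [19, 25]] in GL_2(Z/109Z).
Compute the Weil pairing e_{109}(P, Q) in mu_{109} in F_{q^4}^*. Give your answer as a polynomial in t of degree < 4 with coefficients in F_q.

17820287075692 + 88994008754524*t + 89997618076761*t^2 + 87650458872288*t^3

Alternating bilinearity on E[109] (values in mu_{109} in F_{160223843120863^4}) gives e(P',Q') = e(P,Q)^det(M).
det(M) mod 109 = 52; its inverse in (Z/109)^* is 65 (check: 52*65 mod 109 = 1).
Set x_W=57306181216702*u+33881176343533, y_W=57306181216702*v; then E': y_W^2=x_W^3+139570379162945*x_W+113827918710620.
Run Miller on y^2=x^3+139570379162945*x+113827918710620 over F_{160223843120863}: ladder 1101101 (7 bits); e = f_P(D_Q)/f_Q(D_P).
e_{109}(P',Q') = 130595753967538 + 55228445889696*t + 47181336707123*t^2 + 57874017103866*t^3.
e_{109}(P,Q) = (130595753967538 + 55228445889696*t + 47181336707123*t^2 + 57874017103866*t^3)^{65} = 17820287075692 + 88994008754524*t + 89997618076761*t^2 + 87650458872288*t^3.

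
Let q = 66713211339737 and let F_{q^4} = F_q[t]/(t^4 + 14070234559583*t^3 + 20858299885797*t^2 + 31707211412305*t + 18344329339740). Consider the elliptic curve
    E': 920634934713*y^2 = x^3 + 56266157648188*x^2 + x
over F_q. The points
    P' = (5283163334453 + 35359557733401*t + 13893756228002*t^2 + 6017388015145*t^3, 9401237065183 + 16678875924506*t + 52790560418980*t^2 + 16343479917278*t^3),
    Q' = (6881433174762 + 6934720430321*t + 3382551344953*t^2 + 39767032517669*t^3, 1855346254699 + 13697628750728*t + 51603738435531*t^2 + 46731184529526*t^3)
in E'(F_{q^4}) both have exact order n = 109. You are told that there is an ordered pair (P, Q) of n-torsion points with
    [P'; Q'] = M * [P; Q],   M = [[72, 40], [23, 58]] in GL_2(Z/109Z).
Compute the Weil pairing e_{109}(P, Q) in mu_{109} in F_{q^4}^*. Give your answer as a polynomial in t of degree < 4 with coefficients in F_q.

6819505463737 + 17033623727776*t + 10502465663547*t^2 + 24758624507407*t^3

Under M = [[72,40],[23,58]] in GL_2(Z/109), e_{109}(P',Q') = e_{109}(P,Q)^(72*58-40*23 mod 109).
72*58 - 40*23 = 3256; reduced mod 109: det = 95, inverse 70.
Set x_W=11196524223728*u+48159547727510, y_W=11196524223728*v; then E': y_W^2=x_W^3+4695097842237*x_W+4105569303933.
7-bit Miller (1101101) on E'/F_{66713211339737} with a'=4695097842237, b'=4105569303933: accumulate tangent/chord ratios at Q'+S and P'+S'.
Miller gives e_{109}(P',Q') = 38523268343239 + 60683277421846*t + 5366603223996*t^2 + 66432897426455*t^3 in F_{66713211339737^4}.
(38523268343239 + 60683277421846*t + 5366603223996*t^2 + 66432897426455*t^3)^{70} mod (66713211339737,f) = 6819505463737 + 17033623727776*t + 10502465663547*t^2 + 24758624507407*t^3.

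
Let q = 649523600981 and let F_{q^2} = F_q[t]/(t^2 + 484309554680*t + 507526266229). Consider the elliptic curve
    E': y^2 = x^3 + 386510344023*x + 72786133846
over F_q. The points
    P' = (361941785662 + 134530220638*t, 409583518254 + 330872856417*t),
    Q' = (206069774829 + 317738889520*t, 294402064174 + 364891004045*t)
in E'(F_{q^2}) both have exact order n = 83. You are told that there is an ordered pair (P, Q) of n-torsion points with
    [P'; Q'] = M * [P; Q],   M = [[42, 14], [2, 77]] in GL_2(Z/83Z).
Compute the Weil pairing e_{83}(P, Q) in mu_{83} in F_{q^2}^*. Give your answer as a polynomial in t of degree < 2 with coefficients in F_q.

e_{83}(aP+bQ,cP+dQ) = e_{83}(P,Q)^(ad-bc); with (a,b,c,d)=(42,14,2,77) this gives the det-83 law.
42*77 - 14*2 = 3206; reduced mod 83: det = 52, inverse 8.
7-bit Miller (1010011) on E'/F_{649523600981} with a'=386510344023, b'=72786133846: accumulate tangent/chord ratios at Q'+S and P'+S'.
Result: e(P',Q') = 306523077398 + 573854553548*t.
e_{83}(P,Q) = (306523077398 + 573854553548*t)^{8} = 194027174385 + 318326456775*t.

194027174385 + 318326456775*t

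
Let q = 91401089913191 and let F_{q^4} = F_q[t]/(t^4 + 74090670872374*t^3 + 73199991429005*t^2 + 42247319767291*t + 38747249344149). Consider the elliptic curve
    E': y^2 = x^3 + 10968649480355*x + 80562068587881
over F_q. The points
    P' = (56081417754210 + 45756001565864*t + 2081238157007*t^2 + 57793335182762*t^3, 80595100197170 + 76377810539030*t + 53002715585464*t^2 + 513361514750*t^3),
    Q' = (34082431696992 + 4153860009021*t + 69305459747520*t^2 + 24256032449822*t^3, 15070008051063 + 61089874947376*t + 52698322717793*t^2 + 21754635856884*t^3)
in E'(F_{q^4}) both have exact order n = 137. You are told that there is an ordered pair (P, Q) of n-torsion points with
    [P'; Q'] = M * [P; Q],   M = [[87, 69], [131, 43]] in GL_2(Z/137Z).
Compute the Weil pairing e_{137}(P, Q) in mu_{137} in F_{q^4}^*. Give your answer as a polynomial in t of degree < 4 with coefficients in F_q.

70220315256139 + 29230424857254*t + 70753628046453*t^2 + 9802272507232*t^3

Under M = [[87,69],[131,43]] in GL_2(Z/137), e_{137}(P',Q') = e_{137}(P,Q)^(87*43-69*131 mod 137).
det M = 87*43 - 69*131 = -5298 = 45 (mod 137); 45^{-1} = 67 (mod 137).
Build f_{137,P'} and f_{137,Q'} via the 8-bit ladder of 137=10001001_2; evaluate at shifted divisors; quotient in F_{91401089913191^4}.
e_{137}(P',Q') = 68275990785656 + 1931349440886*t + 88675457006390*t^2 + 11152436656160*t^3.
e_{137}(P,Q) = (68275990785656 + 1931349440886*t + 88675457006390*t^2 + 11152436656160*t^3)^{67} = 70220315256139 + 29230424857254*t + 70753628046453*t^2 + 9802272507232*t^3.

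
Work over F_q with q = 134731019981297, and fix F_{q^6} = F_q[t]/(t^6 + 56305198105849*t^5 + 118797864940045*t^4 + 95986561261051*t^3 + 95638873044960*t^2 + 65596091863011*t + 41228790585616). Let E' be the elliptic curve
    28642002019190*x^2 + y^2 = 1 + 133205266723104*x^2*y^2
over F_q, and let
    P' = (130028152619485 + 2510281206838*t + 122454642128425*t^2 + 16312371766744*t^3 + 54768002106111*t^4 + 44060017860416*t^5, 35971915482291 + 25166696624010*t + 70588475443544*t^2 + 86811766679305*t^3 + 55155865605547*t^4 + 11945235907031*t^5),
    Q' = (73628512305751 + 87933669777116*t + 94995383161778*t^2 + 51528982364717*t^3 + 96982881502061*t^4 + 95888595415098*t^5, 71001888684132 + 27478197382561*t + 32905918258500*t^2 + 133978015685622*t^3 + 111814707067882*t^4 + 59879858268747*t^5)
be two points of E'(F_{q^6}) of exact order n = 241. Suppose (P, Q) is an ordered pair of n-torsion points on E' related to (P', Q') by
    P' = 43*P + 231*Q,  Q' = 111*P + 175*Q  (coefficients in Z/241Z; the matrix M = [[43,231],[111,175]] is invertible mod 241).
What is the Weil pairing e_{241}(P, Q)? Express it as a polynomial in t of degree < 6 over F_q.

The 241-Weil pairing on E[241] over F_{134731019981297} is alternating-bilinear: e_{241}(P',Q') = e_{241}(P,Q)^det(M).
Hence e(P,Q) = e(P',Q')^{47} where 47 = 200^{-1} mod 241.
Map (x,y)_Ed via u=(1+y)/(1-y), v=(1+y)/((1-y)x) to Montgomery A=130740686410872,B=44024240330644; then to (a',b')=(61155952532977,89115421278830).
Build f_{241,P'} and f_{241,Q'} via the 8-bit ladder of 241=11110001_2; evaluate at shifted divisors; quotient in F_{134731019981297^6}.
The quotient is 71239568207582 + 119990181696322*t + 76282048512725*t^2 + 77765163835334*t^3 + 1290080781905*t^4 + 71263628311014*t^5.
e_{241}(P,Q) = (71239568207582 + 119990181696322*t + 76282048512725*t^2 + 77765163835334*t^3 + 1290080781905*t^4 + 71263628311014*t^5)^{47} = 102805968758810 + 23149535152361*t + 90378989706037*t^2 + 28134135242340*t^3 + 40361665082775*t^4 + 3767967030679*t^5.

102805968758810 + 23149535152361*t + 90378989706037*t^2 + 28134135242340*t^3 + 40361665082775*t^4 + 3767967030679*t^5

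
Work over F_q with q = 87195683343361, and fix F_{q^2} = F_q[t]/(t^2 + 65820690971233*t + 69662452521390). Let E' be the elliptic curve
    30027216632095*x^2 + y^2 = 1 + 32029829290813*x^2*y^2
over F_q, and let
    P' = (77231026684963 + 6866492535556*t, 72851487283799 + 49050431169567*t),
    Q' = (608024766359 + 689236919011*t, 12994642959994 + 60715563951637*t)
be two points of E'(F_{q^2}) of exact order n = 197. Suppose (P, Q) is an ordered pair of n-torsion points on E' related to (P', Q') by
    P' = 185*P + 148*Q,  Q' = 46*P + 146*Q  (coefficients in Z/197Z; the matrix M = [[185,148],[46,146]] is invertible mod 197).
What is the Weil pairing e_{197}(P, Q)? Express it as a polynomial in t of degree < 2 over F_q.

16822147369985 + 31950566606118*t

e_{197} is bilinear + alternating on E[197], so e_{197}(185*P + 148*Q, 46*P + 146*Q) = e_{197}(P,Q)^(185*146-148*46).
185*146 - 148*46 = 20202; reduced mod 197: det = 108, inverse 166.
Edwards->Montgomery: u=(1+y)/(1-y), v=u/x -> 23573951120249v^2=u^3+78370485914095u^2+u; then x_W=43097188507001u+68473296549392: y^2=x^3+68167579170265*x+3176693445151.
Miller loop for e_{197} over F_{87195683343361^2}: bits of 197 = 11000101; 7 double steps + 3 add steps, l/v at each.
f_P(D_Q)/f_Q(D_P) = 71311863085701 + 50338480166499*t.
Hence e(P,Q) = 16822147369985 + 31950566606118*t in F_{87195683343361^2}^*.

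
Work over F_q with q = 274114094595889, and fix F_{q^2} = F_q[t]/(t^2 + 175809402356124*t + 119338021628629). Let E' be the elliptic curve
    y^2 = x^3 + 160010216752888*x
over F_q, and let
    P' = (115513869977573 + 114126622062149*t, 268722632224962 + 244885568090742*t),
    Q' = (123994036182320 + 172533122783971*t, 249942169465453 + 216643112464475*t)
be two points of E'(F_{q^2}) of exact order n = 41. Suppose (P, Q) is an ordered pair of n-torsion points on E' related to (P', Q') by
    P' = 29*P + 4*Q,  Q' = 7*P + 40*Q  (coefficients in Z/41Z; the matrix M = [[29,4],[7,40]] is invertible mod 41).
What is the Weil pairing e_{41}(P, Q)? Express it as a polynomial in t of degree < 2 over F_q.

Under M = [[29,4],[7,40]] in GL_2(Z/41), e_{41}(P',Q') = e_{41}(P,Q)^(29*40-4*7 mod 41).
det(M) mod 41 = 25; its inverse in (Z/41)^* is 23 (check: 25*23 mod 41 = 1).
Miller loop for e_{41} over F_{274114094595889^2}: bits of 41 = 101001; 5 double steps + 2 add steps, l/v at each.
The quotient is 39534334096894 + 122593927373146*t.
Raise to 23: e(P,Q) = 112472401055574 + 5652496632874*t in mu_{41}.

112472401055574 + 5652496632874*t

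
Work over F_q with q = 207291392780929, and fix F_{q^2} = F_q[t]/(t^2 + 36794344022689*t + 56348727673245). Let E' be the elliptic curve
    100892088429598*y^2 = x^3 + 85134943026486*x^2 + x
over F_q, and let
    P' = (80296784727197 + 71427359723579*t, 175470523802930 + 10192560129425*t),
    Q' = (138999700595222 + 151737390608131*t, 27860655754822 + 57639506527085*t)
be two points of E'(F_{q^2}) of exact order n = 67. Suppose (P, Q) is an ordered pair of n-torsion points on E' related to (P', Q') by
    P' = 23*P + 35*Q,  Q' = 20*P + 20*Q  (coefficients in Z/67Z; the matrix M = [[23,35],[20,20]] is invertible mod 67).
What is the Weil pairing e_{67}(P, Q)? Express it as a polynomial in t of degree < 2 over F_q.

Alternating bilinearity on E[67] (values in mu_{67} in F_{207291392780929^2}) gives e(P',Q') = e(P,Q)^det(M).
Hence e(P,Q) = e(P',Q')^{12} where 12 = 28^{-1} mod 67.
Montgomery->Weierstrass: x_W = 36648692092107*x+66293359788137, y_W=36648692092107*y on F_{207291392780929}; lands on y^2=x^3+182972645649708*x+108433746408131.
n = 67 = (1000011)_2 (7 bits, wt 3); accumulate f_{67,P'}(Q'+S)/f_{67,P'}(S) along the 6-step ladder.
f_P(D_Q)/f_Q(D_P) = 32273824626145 + 134035192672565*t.
Raise to 12: e(P,Q) = 145937045558966 + 107662539005050*t in mu_{67}.

145937045558966 + 107662539005050*t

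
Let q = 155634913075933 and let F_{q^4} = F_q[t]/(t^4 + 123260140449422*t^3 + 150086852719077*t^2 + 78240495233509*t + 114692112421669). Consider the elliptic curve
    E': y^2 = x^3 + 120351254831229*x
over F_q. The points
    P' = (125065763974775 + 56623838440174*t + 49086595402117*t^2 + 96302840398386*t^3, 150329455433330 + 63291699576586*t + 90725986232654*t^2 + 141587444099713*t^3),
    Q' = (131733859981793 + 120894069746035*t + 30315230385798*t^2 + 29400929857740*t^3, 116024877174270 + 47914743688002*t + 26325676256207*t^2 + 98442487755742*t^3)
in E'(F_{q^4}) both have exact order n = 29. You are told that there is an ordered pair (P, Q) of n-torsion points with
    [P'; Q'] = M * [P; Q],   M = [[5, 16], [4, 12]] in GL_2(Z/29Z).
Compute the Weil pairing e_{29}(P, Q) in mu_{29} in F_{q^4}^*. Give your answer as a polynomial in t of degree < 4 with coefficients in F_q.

94513197147608 + 117584111278460*t + 56681051375843*t^2 + 127937208851978*t^3

Alternating bilinearity on E[29] (values in mu_{29} in F_{155634913075933^4}) gives e(P',Q') = e(P,Q)^det(M).
Inverting 25 mod 29: 7. Thus e_{29}(P,Q) = e(P',Q')^{7}.
Miller loop for e_{29} over F_{155634913075933^4}: bits of 29 = 11101; 4 double steps + 3 add steps, l/v at each.
Result: e(P',Q') = 106834425046455 + 148578962220563*t + 96447142431175*t^2 + 137718720399891*t^3.
Finally e_{29}(P,Q) = 94513197147608 + 117584111278460*t + 56681051375843*t^2 + 127937208851978*t^3.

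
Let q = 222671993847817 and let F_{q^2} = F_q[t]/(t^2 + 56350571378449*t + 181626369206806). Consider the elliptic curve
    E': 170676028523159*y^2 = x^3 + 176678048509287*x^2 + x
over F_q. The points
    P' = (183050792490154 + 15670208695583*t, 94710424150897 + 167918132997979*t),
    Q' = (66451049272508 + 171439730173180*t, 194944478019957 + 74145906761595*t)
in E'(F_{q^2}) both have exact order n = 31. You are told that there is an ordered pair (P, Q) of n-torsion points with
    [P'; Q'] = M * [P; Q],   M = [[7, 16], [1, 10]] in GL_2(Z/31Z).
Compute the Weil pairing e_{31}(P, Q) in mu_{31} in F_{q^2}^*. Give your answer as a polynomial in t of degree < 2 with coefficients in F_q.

Since e_{31}(P,P)=e_{31}(Q,Q)=1 and e_{31}(Q,P)=e_{31}(P,Q)^{-1}, expanding e_{31}(7*P + 16*Q,1*P + 10*Q) leaves e(P,Q)^det(M).
Inverting 23 mod 31: 27. Thus e_{31}(P,Q) = e(P',Q')^{27}.
(x,y)|->(71829978184206x+77781828089888,71829978184206y) sends E' to y^2=x^3+94470223393675.
Run Miller on y^2=x^3+94470223393675 over F_{222671993847817}: ladder 11111 (5 bits); e = f_P(D_Q)/f_Q(D_P).
f_P(D_Q)/f_Q(D_P) = 78435885428119 + 17810833555064*t.
e_{31}(P,Q) = (78435885428119 + 17810833555064*t)^{27} = 147457872497893 + 47197177979999*t.

147457872497893 + 47197177979999*t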